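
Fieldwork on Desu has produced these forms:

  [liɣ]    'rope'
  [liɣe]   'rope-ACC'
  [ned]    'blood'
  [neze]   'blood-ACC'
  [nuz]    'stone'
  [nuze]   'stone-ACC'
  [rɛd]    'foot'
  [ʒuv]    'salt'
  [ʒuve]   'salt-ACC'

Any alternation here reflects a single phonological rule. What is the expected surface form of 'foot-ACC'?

The root 'blood' surfaces as [ned] and [neze], with a stem-final [d] ~ [z] alternation.
But 'stone' keeps [z] in both environments ([nuz], [nuze]), so there is no rule changing /z/ to [d] in isolation.
The underlying segment must be /d/; voiced stops become fricatives between vowels, yielding [z] there.
From [rɛd] the stem 'foot' is /rɛd/; between vowels this yields [rɛze].

[rɛze]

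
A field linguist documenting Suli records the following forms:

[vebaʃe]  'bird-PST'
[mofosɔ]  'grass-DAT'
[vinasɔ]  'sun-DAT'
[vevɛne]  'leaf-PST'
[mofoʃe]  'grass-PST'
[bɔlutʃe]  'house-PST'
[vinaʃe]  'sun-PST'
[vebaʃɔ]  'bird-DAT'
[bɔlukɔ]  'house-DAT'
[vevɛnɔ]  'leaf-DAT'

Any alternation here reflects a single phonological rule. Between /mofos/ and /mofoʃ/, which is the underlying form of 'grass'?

/mofos/

In [mofoʃe] and [mofosɔ] the final segment of 'grass' alternates: [ʃ] ~ [s].
The stem 'bird' ([vebaʃe], [vebaʃɔ]) shows [ʃ] unchanged in both environments, so [ʃ] cannot be basic with [s] derived before the DAT suffix.
Therefore /s/ is basic and [ʃ] is derived by palatalization before a front vowel (/k/ and /s/ become palato-alveolar [tʃ] and [ʃ] before a front vowel).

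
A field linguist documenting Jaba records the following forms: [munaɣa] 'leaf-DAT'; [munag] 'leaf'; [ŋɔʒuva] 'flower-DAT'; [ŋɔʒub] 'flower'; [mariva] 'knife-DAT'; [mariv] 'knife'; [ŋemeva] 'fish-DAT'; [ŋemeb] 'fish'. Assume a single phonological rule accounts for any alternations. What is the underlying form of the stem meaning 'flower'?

/ŋɔʒub/

'flower' shows [v] ~ [b] at the end of the stem ([ŋɔʒuva] vs [ŋɔʒub]).
If /v/ were underlying and a rule turned it into [b] in isolation, 'knife' would also alternate; but it has [v] in both [mariva] and [mariv].
The underlying segment must be /b/; voiced stops become fricatives between vowels, yielding [v] there.
Hence 'flower' is /ŋɔʒub/ underlyingly.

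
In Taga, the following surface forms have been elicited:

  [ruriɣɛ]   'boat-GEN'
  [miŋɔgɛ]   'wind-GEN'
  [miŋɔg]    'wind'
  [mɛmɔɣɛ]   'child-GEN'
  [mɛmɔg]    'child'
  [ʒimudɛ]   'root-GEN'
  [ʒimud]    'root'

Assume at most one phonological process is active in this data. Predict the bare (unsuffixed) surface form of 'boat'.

The stem for 'child' ends in [ɣ] in [mɛmɔɣɛ] but [g] in [mɛmɔg].
The stem 'wind' ([miŋɔgɛ], [miŋɔg]) shows [g] unchanged in both environments, so [g] cannot be basic with [ɣ] derived before the GEN suffix.
So /ɣ/ is underlying, and a rule of word-final hardening — voiced fricatives become stops word-finally — gives [g].
From [ruriɣɛ] the stem 'boat' is /ruriɣ/; word-finally this yields [rurig].

[rurig]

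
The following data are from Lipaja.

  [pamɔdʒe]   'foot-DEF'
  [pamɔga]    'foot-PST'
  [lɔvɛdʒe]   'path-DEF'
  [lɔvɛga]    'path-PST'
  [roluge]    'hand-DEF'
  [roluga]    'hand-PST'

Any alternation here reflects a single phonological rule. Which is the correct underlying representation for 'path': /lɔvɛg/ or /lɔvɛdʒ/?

/lɔvɛdʒ/

The root 'path' surfaces as [lɔvɛdʒe] and [lɔvɛga], with a stem-final [dʒ] ~ [g] alternation.
But 'hand' keeps [g] in both environments ([roluge], [roluga]), so there is no rule changing /g/ to [dʒ] before the DEF suffix.
Therefore /dʒ/ is basic and [g] is derived by depalatalization (palato-alveolar /dʒ/ becomes [g] when no front vowel follows).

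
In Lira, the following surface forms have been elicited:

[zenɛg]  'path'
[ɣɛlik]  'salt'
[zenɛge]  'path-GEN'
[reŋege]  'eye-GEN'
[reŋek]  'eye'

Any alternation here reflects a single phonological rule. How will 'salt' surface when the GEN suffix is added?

[ɣɛlige]

The root 'eye' surfaces as [reŋege] and [reŋek], with a stem-final [g] ~ [k] alternation.
The stem 'path' ([zenɛge], [zenɛg]) shows [g] unchanged in both environments, so [g] cannot be basic with [k] derived in isolation.
The alternation reflects intervocalic voicing: voiceless stops become voiced between vowels. /k/ is underlying.
The one attested form of 'salt', [ɣɛlik], shows underlying /ɣɛlik/. Applying the same rule between vowels gives [ɣɛlige].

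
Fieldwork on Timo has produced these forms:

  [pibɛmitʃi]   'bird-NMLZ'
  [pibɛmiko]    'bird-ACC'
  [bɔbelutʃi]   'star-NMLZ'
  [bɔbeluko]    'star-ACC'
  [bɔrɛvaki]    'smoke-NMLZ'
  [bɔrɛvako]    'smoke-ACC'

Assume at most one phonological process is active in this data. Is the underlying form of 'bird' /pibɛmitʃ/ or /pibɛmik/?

The stem for 'bird' ends in [tʃ] in [pibɛmitʃi] but [k] in [pibɛmiko].
If /k/ were underlying and a rule turned it into [tʃ] before the NMLZ suffix, 'smoke' would also alternate; but it has [k] in both [bɔrɛvaki] and [bɔrɛvako].
The alternation reflects depalatalization: palato-alveolar /tʃ/ becomes [k] when no front vowel follows. /tʃ/ is underlying.

/pibɛmitʃ/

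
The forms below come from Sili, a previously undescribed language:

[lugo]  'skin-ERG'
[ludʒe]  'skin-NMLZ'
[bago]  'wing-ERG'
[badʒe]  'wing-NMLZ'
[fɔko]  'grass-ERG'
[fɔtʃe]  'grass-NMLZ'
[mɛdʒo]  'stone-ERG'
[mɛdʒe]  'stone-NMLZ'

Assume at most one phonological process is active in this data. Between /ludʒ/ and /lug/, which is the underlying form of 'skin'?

/lug/

In [lugo] and [ludʒe] the final segment of 'skin' alternates: [g] ~ [dʒ].
Compare 'stone', with invariant [dʒ] in [mɛdʒo] and [mɛdʒe]: an analysis with underlying /dʒ/ and a rule producing [g] before the ERG suffix would wrongly predict alternation here too.
The alternation reflects palatalization before a front vowel: /k/ and /g/ become palato-alveolar [tʃ] and [dʒ] before a front vowel. /g/ is underlying.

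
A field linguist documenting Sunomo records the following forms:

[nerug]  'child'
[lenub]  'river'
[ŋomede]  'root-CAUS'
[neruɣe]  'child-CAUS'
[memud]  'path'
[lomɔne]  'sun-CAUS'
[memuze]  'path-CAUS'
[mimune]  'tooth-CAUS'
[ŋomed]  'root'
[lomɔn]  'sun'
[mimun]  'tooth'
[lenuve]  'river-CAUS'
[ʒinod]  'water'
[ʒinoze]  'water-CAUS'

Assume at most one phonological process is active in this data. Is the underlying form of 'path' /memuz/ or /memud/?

The stem for 'path' ends in [z] in [memuze] but [d] in [memud].
Compare 'root', with invariant [d] in [ŋomede] and [ŋomed]: an analysis with underlying /d/ and a rule producing [z] before the CAUS suffix would wrongly predict alternation here too.
The underlying segment must be /z/; voiced fricatives become stops word-finally, yielding [d] there.

/memuz/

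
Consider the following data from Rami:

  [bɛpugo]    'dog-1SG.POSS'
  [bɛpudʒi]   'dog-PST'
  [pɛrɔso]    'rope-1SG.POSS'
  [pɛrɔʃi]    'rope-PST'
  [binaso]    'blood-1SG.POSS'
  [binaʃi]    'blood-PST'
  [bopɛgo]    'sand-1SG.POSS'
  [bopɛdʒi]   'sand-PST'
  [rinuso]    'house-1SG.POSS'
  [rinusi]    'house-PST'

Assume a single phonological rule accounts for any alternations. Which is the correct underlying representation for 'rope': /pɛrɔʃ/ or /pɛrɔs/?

In [pɛrɔso] and [pɛrɔʃi] the final segment of 'rope' alternates: [s] ~ [ʃ].
Compare 'house', with invariant [s] in [rinuso] and [rinusi]: an analysis with underlying /s/ and a rule producing [ʃ] before the PST suffix would wrongly predict alternation here too.
So /ʃ/ is underlying, and a rule of depalatalization — palato-alveolar /dʒ/ and /ʃ/ become [g] and [s] when no front vowel follows — gives [s].

/pɛrɔʃ/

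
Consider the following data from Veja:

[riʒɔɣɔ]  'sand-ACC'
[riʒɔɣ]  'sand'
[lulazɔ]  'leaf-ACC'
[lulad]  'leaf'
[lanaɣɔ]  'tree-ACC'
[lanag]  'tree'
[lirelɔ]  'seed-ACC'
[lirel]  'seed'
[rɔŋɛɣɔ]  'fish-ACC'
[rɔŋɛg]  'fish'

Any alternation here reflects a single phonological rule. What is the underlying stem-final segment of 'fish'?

The root 'fish' surfaces as [rɔŋɛɣɔ] and [rɔŋɛg], with a stem-final [ɣ] ~ [g] alternation.
But 'sand' keeps [ɣ] in both environments ([riʒɔɣɔ], [riʒɔɣ]), so there is no rule changing /ɣ/ to [g] in isolation.
Therefore /g/ is basic and [ɣ] is derived by intervocalic spirantization (voiced stops become fricatives between vowels).

/g/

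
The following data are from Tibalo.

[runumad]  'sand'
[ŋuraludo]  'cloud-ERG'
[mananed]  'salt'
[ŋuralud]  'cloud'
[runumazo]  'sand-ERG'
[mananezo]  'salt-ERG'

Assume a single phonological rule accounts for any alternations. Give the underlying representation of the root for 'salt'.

The root 'salt' surfaces as [mananezo] and [mananed], with a stem-final [z] ~ [d] alternation.
If /d/ were underlying and a rule turned it into [z] before the ERG suffix, 'cloud' would also alternate; but it has [d] in both [ŋuraludo] and [ŋuralud].
So /z/ is underlying, and a rule of word-final hardening — voiced fricatives become stops word-finally — gives [d].
The underlying form of 'salt' is therefore /mananez/.

/mananez/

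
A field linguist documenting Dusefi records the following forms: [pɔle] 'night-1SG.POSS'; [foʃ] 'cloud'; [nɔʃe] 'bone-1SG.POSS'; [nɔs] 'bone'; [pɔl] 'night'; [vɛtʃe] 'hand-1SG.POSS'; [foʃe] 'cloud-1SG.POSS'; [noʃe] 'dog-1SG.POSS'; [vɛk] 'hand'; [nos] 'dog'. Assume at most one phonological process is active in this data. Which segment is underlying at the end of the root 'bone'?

/s/

The root 'bone' surfaces as [nɔʃe] and [nɔs], with a stem-final [ʃ] ~ [s] alternation.
But 'cloud' keeps [ʃ] in both environments ([foʃe], [foʃ]), so there is no rule changing /ʃ/ to [s] in isolation.
Therefore /s/ is basic and [ʃ] is derived by palatalization before a front vowel (/k/ and /s/ become palato-alveolar [tʃ] and [ʃ] before a front vowel).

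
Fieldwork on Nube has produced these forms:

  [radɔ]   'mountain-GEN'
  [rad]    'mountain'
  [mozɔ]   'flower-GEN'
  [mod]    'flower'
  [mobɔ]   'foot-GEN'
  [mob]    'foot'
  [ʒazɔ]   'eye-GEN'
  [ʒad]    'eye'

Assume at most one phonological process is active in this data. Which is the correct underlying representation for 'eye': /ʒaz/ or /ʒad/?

/ʒaz/

The stem for 'eye' ends in [z] in [ʒazɔ] but [d] in [ʒad].
The stem 'mountain' ([radɔ], [rad]) shows [d] unchanged in both environments, so [d] cannot be basic with [z] derived before the GEN suffix.
Therefore /z/ is basic and [d] is derived by word-final hardening (voiced fricatives become stops word-finally).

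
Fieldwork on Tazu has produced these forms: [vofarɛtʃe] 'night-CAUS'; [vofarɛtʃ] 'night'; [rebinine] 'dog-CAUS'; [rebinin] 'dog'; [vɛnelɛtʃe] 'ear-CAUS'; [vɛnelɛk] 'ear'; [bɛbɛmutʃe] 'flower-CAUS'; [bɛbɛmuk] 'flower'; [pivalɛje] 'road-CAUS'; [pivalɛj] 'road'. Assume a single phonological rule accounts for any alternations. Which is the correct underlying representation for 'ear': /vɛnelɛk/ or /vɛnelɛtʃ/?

The root 'ear' surfaces as [vɛnelɛtʃe] and [vɛnelɛk], with a stem-final [tʃ] ~ [k] alternation.
If /tʃ/ were underlying and a rule turned it into [k] in isolation, 'night' would also alternate; but it has [tʃ] in both [vofarɛtʃe] and [vofarɛtʃ].
Therefore /k/ is basic and [tʃ] is derived by palatalization before a front vowel (/k/ becomes palato-alveolar [tʃ] before a front vowel).

/vɛnelɛk/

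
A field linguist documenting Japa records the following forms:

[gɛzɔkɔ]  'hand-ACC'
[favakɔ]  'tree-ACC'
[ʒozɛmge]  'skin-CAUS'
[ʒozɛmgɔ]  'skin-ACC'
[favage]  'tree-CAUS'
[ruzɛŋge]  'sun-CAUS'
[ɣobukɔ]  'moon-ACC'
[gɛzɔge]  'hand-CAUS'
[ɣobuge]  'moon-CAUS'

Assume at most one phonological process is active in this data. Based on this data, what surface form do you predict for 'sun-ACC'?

[ruzɛŋgɔ]

The ACC morpheme has two allomorphs, [-gɔ] and [-kɔ].
By contrast the CAUS suffix keeps its initial [g] throughout — that segment must be underlying.
The ACC suffix is therefore /-kɔ/ underlyingly, with post-nasal voicing: voiceless stops become voiced after a nasal.
After 'sun', which ends in a nasal, the suffix surfaces as [-gɔ], giving [ruzɛŋgɔ].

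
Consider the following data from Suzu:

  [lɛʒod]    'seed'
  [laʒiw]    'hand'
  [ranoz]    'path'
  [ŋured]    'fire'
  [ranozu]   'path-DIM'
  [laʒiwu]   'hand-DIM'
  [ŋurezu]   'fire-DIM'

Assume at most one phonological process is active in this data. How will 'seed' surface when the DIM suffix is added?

In [ŋurezu] and [ŋured] the final segment of 'fire' alternates: [z] ~ [d].
If /z/ were underlying and a rule turned it into [d] in isolation, 'path' would also alternate; but it has [z] in both [ranozu] and [ranoz].
The underlying segment must be /d/; voiced stops become fricatives between vowels, yielding [z] there.
From [lɛʒod] the stem 'seed' is /lɛʒod/; between vowels this yields [lɛʒozu].

[lɛʒozu]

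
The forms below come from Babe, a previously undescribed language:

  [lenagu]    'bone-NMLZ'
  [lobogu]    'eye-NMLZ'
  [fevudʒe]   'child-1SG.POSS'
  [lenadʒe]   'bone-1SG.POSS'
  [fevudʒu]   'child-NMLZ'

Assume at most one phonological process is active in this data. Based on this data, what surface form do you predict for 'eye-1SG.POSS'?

[lobodʒe]

The root 'bone' surfaces as [lenadʒe] and [lenagu], with a stem-final [dʒ] ~ [g] alternation.
The stem 'child' ([fevudʒe], [fevudʒu]) shows [dʒ] unchanged in both environments, so [dʒ] cannot be basic with [g] derived before the NMLZ suffix.
The alternation reflects palatalization before a front vowel: /g/ becomes palato-alveolar [dʒ] before a front vowel. /g/ is underlying.
From [lobogu] the stem 'eye' is /lobog/; before a front vowel this yields [lobodʒe].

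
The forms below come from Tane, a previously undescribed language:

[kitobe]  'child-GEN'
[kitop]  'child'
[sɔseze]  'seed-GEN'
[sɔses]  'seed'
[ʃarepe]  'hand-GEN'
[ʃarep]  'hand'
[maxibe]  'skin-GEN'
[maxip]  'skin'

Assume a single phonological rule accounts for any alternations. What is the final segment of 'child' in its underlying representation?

'child' shows [b] ~ [p] at the end of the stem ([kitobe] vs [kitop]).
The stem 'hand' ([ʃarepe], [ʃarep]) shows [p] unchanged in both environments, so [p] cannot be basic with [b] derived before the GEN suffix.
So /b/ is underlying, and a rule of word-final obstruent devoicing — voiced obstruents become voiceless word-finally — gives [p].

/b/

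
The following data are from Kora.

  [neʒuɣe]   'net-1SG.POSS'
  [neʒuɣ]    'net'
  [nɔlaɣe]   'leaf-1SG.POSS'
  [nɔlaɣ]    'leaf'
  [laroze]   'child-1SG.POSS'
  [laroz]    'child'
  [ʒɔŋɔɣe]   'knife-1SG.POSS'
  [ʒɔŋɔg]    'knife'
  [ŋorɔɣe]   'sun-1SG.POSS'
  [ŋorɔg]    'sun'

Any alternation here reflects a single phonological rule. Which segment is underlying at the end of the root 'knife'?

The root 'knife' surfaces as [ʒɔŋɔɣe] and [ʒɔŋɔg], with a stem-final [ɣ] ~ [g] alternation.
The stem 'leaf' ([nɔlaɣe], [nɔlaɣ]) shows [ɣ] unchanged in both environments, so [ɣ] cannot be basic with [g] derived in isolation.
The underlying segment must be /g/; voiced stops become fricatives between vowels, yielding [ɣ] there.

/g/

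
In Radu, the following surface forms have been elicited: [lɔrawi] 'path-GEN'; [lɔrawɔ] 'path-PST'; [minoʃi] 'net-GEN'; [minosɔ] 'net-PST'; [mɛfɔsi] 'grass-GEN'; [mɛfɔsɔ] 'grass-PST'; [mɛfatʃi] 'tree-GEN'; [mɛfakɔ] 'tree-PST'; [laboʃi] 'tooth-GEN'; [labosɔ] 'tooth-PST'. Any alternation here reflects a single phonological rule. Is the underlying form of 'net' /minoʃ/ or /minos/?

The root 'net' surfaces as [minoʃi] and [minosɔ], with a stem-final [ʃ] ~ [s] alternation.
But 'grass' keeps [s] in both environments ([mɛfɔsi], [mɛfɔsɔ]), so there is no rule changing /s/ to [ʃ] before the GEN suffix.
The alternation reflects depalatalization: palato-alveolar /tʃ/ and /ʃ/ become [k] and [s] when no front vowel follows. /ʃ/ is underlying.

/minoʃ/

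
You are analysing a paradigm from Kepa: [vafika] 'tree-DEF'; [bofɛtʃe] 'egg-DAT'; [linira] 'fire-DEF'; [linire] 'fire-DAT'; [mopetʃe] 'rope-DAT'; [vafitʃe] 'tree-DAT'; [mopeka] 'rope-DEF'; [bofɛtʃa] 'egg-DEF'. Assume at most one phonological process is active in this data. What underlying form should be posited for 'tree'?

The stem for 'tree' ends in [tʃ] in [vafitʃe] but [k] in [vafika].
If /tʃ/ were underlying and a rule turned it into [k] before the DEF suffix, 'egg' would also alternate; but it has [tʃ] in both [bofɛtʃe] and [bofɛtʃa].
Therefore /k/ is basic and [tʃ] is derived by palatalization before a front vowel (/k/ becomes palato-alveolar [tʃ] before a front vowel).

/vafik/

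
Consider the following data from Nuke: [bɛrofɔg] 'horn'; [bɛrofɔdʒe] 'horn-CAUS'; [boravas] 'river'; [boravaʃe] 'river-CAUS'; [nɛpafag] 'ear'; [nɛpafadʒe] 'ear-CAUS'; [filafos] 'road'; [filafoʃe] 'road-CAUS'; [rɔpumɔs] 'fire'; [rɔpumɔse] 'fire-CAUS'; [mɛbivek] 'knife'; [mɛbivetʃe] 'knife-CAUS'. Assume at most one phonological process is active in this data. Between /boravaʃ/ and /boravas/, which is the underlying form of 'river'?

In [boravas] and [boravaʃe] the final segment of 'river' alternates: [s] ~ [ʃ].
If /s/ were underlying and a rule turned it into [ʃ] before the CAUS suffix, 'fire' would also alternate; but it has [s] in both [rɔpumɔs] and [rɔpumɔse].
So /ʃ/ is underlying, and a rule of depalatalization — palato-alveolar /tʃ/, /dʒ/ and /ʃ/ become [k], [g] and [s] when no front vowel follows — gives [s].

/boravaʃ/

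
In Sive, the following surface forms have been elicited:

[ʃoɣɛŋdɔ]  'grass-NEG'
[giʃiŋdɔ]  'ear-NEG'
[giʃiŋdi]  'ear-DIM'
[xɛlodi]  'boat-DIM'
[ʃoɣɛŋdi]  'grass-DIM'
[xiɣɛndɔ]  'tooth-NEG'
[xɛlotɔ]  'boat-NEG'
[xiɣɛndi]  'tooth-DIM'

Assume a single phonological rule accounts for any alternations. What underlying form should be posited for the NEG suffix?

The NEG morpheme has two allomorphs, [-dɔ] and [-tɔ].
The DIM suffix, which begins with [d], is invariant after every stem; so [d] is not altered by any rule here.
The NEG suffix is therefore /-tɔ/ underlyingly, with post-nasal voicing: voiceless stops become voiced after a nasal.

/-tɔ/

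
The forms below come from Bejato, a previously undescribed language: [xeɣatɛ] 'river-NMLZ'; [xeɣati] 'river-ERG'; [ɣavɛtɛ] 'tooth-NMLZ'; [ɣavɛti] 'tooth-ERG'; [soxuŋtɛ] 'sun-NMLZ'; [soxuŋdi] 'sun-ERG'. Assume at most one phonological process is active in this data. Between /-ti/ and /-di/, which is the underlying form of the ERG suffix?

/-di/

The ERG suffix surfaces as [-di] and [-ti], depending on the final segment of the stem.
By contrast the NMLZ suffix keeps its initial [t] throughout — that segment must be underlying.
So the underlying form is /-di/, and voiced stops become voiceless after a vowel.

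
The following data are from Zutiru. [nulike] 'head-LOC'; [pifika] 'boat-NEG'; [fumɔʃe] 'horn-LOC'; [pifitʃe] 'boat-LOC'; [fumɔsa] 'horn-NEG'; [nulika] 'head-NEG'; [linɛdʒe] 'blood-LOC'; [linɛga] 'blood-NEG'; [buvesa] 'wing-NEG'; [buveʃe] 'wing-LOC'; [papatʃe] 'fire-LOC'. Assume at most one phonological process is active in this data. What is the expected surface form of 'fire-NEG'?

[papaka]

The root 'boat' surfaces as [pifitʃe] and [pifika], with a stem-final [tʃ] ~ [k] alternation.
The stem 'head' ([nulike], [nulika]) shows [k] unchanged in both environments, so [k] cannot be basic with [tʃ] derived before the LOC suffix.
So /tʃ/ is underlying, and a rule of depalatalization — palato-alveolar /tʃ/, /dʒ/ and /ʃ/ become [k], [g] and [s] when no front vowel follows — gives [k].
The one attested form of 'fire', [papatʃe], shows underlying /papatʃ/. Applying the same rule when no front vowel follows gives [papaka].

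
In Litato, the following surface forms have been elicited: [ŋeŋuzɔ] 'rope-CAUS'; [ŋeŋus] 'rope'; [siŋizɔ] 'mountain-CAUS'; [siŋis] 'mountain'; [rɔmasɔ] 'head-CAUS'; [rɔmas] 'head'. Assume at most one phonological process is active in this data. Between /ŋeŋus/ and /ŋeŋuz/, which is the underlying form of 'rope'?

/ŋeŋuz/

'rope' shows [z] ~ [s] at the end of the stem ([ŋeŋuzɔ] vs [ŋeŋus]).
The stem 'head' ([rɔmasɔ], [rɔmas]) shows [s] unchanged in both environments, so [s] cannot be basic with [z] derived before the CAUS suffix.
The alternation reflects word-final obstruent devoicing: voiced obstruents become voiceless word-finally. /z/ is underlying.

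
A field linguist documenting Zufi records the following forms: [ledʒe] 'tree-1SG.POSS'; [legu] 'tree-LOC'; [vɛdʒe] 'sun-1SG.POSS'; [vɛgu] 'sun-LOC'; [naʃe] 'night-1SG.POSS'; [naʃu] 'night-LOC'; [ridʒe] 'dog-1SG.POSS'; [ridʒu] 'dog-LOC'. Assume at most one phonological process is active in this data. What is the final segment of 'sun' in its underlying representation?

'sun' shows [dʒ] ~ [g] at the end of the stem ([vɛdʒe] vs [vɛgu]).
But 'dog' keeps [dʒ] in both environments ([ridʒe], [ridʒu]), so there is no rule changing /dʒ/ to [g] before the LOC suffix.
Therefore /g/ is basic and [dʒ] is derived by palatalization before a front vowel (/g/ becomes palato-alveolar [dʒ] before a front vowel).

/g/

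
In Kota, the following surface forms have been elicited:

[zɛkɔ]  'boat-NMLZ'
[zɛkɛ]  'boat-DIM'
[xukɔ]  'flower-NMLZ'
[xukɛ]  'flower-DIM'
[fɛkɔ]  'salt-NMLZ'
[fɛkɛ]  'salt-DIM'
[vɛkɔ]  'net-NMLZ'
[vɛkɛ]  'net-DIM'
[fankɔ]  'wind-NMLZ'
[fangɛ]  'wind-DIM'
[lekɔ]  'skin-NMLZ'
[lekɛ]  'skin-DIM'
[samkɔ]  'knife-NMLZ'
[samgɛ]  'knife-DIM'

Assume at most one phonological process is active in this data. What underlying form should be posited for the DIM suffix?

The DIM morpheme has two allomorphs, [-gɛ] and [-kɛ].
By contrast the NMLZ suffix keeps its initial [k] throughout — that segment must be underlying.
The DIM suffix is therefore /-gɛ/ underlyingly, with post-vocalic devoicing: voiced stops become voiceless after a vowel.

/-gɛ/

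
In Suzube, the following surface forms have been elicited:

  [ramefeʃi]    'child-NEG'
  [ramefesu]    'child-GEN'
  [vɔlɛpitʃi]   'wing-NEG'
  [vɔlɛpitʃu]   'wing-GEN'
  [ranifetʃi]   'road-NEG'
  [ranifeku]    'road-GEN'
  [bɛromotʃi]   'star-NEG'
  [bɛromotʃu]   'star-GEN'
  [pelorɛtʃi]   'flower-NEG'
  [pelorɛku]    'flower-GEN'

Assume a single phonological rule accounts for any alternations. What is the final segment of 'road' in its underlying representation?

The root 'road' surfaces as [ranifetʃi] and [ranifeku], with a stem-final [tʃ] ~ [k] alternation.
Compare 'wing', with invariant [tʃ] in [vɔlɛpitʃi] and [vɔlɛpitʃu]: an analysis with underlying /tʃ/ and a rule producing [k] before the GEN suffix would wrongly predict alternation here too.
The underlying segment must be /k/; /k/ and /s/ become palato-alveolar [tʃ] and [ʃ] before a front vowel, yielding [tʃ] there.

/k/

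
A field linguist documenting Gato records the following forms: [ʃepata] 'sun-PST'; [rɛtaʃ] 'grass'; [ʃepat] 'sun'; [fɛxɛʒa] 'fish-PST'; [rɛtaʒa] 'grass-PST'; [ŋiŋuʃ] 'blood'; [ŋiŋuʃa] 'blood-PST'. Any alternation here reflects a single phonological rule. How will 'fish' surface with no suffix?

[fɛxɛʃ]

The stem for 'grass' ends in [ʃ] in [rɛtaʃ] but [ʒ] in [rɛtaʒa].
But 'blood' keeps [ʃ] in both environments ([ŋiŋuʃ], [ŋiŋuʃa]), so there is no rule changing /ʃ/ to [ʒ] before the PST suffix.
The underlying segment must be /ʒ/; voiced obstruents become voiceless word-finally, yielding [ʃ] there.
The one attested form of 'fish', [fɛxɛʒa], shows underlying /fɛxɛʒ/. Applying the same rule word-finally gives [fɛxɛʃ].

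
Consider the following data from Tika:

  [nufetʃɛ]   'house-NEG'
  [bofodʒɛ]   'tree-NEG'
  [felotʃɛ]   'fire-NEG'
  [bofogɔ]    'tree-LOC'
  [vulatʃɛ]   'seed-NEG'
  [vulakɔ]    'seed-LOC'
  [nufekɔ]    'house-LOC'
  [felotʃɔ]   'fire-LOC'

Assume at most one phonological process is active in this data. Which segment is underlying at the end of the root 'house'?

'house' shows [tʃ] ~ [k] at the end of the stem ([nufetʃɛ] vs [nufekɔ]).
Compare 'fire', with invariant [tʃ] in [felotʃɛ] and [felotʃɔ]: an analysis with underlying /tʃ/ and a rule producing [k] before the LOC suffix would wrongly predict alternation here too.
The alternation reflects palatalization before a front vowel: /k/ and /g/ become palato-alveolar [tʃ] and [dʒ] before a front vowel. /k/ is underlying.

/k/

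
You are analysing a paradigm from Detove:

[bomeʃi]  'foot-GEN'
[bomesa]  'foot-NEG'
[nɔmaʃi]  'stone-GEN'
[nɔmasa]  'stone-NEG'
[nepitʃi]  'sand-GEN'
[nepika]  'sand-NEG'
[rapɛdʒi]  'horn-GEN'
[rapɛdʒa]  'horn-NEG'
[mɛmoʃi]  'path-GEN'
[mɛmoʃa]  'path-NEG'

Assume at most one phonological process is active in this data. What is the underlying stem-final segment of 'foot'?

/s/

The root 'foot' surfaces as [bomeʃi] and [bomesa], with a stem-final [ʃ] ~ [s] alternation.
The stem 'path' ([mɛmoʃi], [mɛmoʃa]) shows [ʃ] unchanged in both environments, so [ʃ] cannot be basic with [s] derived before the NEG suffix.
The underlying segment must be /s/; /k/ and /s/ become palato-alveolar [tʃ] and [ʃ] before a front vowel, yielding [ʃ] there.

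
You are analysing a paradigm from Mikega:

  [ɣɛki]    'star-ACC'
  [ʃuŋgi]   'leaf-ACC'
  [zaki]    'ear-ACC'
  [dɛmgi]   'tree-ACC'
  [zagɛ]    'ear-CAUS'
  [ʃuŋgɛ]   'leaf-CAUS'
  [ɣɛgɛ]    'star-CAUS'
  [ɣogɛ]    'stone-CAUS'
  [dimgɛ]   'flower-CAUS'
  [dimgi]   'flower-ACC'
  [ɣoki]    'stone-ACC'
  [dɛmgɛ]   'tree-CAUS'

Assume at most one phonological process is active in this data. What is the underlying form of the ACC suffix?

/-ki/

The ACC morpheme has two allomorphs, [-gi] and [-ki].
By contrast the CAUS suffix keeps its initial [g] throughout — that segment must be underlying.
The ACC suffix is therefore /-ki/ underlyingly, with post-nasal voicing: voiceless stops become voiced after a nasal.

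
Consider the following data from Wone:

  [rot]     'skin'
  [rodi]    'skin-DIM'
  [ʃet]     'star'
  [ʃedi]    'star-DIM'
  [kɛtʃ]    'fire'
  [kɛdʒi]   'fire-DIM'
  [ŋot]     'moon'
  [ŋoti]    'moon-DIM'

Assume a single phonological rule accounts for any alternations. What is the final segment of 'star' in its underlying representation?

/d/

'star' shows [t] ~ [d] at the end of the stem ([ʃet] vs [ʃedi]).
But 'moon' keeps [t] in both environments ([ŋot], [ŋoti]), so there is no rule changing /t/ to [d] before the DIM suffix.
Therefore /d/ is basic and [t] is derived by word-final obstruent devoicing (voiced obstruents become voiceless word-finally).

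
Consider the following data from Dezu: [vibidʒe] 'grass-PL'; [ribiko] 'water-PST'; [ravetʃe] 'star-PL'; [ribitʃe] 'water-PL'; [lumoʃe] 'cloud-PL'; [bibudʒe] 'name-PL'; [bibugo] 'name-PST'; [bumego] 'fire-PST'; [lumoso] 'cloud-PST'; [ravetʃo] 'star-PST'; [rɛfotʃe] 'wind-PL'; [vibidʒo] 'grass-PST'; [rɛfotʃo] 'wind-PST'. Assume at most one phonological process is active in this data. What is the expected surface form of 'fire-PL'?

'name' shows [g] ~ [dʒ] at the end of the stem ([bibugo] vs [bibudʒe]).
If /dʒ/ were underlying and a rule turned it into [g] before the PST suffix, 'grass' would also alternate; but it has [dʒ] in both [vibidʒo] and [vibidʒe].
The underlying segment must be /g/; /k/, /g/ and /s/ become palato-alveolar [tʃ], [dʒ] and [ʃ] before a front vowel, yielding [dʒ] there.
From [bumego] the stem 'fire' is /bumeg/; before a front vowel this yields [bumedʒe].

[bumedʒe]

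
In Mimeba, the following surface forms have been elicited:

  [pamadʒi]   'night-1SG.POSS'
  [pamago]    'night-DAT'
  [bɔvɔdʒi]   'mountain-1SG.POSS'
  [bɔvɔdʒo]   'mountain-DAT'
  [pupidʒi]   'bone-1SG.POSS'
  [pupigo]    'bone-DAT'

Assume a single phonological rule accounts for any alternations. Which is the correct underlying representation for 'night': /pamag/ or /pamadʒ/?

/pamag/

In [pamadʒi] and [pamago] the final segment of 'night' alternates: [dʒ] ~ [g].
The stem 'mountain' ([bɔvɔdʒi], [bɔvɔdʒo]) shows [dʒ] unchanged in both environments, so [dʒ] cannot be basic with [g] derived before the DAT suffix.
The alternation reflects palatalization before a front vowel: /g/ becomes palato-alveolar [dʒ] before a front vowel. /g/ is underlying.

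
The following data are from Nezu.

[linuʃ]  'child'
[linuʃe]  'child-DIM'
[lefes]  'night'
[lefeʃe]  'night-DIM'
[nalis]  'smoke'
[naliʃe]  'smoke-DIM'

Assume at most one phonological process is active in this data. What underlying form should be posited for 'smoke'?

The root 'smoke' surfaces as [nalis] and [naliʃe], with a stem-final [s] ~ [ʃ] alternation.
But 'child' keeps [ʃ] in both environments ([linuʃ], [linuʃe]), so there is no rule changing /ʃ/ to [s] in isolation.
The alternation reflects palatalization before a front vowel: /s/ becomes palato-alveolar [ʃ] before a front vowel. /s/ is underlying.
So 'smoke' = /nalis/.

/nalis/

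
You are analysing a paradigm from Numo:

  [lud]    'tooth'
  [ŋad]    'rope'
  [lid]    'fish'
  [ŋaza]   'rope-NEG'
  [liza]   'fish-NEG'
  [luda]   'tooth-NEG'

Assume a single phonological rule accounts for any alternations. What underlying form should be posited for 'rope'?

/ŋaz/

In [ŋad] and [ŋaza] the final segment of 'rope' alternates: [d] ~ [z].
The stem 'tooth' ([lud], [luda]) shows [d] unchanged in both environments, so [d] cannot be basic with [z] derived before the NEG suffix.
So /z/ is underlying, and a rule of word-final hardening — voiced fricatives become stops word-finally — gives [d].
So 'rope' = /ŋaz/.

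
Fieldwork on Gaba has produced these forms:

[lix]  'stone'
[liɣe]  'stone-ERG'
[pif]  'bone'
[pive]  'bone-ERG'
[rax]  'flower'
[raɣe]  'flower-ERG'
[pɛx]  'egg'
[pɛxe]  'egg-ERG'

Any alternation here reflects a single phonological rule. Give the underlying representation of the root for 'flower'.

The root 'flower' surfaces as [rax] and [raɣe], with a stem-final [x] ~ [ɣ] alternation.
But 'egg' keeps [x] in both environments ([pɛx], [pɛxe]), so there is no rule changing /x/ to [ɣ] before the ERG suffix.
The underlying segment must be /ɣ/; voiced obstruents become voiceless word-finally, yielding [x] there.

/raɣ/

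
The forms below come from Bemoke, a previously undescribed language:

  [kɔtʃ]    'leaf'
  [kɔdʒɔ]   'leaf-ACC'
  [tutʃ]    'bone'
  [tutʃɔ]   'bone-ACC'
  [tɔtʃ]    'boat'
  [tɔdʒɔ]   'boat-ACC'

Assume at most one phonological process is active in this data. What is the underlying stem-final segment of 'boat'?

The stem for 'boat' ends in [tʃ] in [tɔtʃ] but [dʒ] in [tɔdʒɔ].
The stem 'bone' ([tutʃ], [tutʃɔ]) shows [tʃ] unchanged in both environments, so [tʃ] cannot be basic with [dʒ] derived before the ACC suffix.
The alternation reflects word-final obstruent devoicing: voiced obstruents become voiceless word-finally. /dʒ/ is underlying.

/dʒ/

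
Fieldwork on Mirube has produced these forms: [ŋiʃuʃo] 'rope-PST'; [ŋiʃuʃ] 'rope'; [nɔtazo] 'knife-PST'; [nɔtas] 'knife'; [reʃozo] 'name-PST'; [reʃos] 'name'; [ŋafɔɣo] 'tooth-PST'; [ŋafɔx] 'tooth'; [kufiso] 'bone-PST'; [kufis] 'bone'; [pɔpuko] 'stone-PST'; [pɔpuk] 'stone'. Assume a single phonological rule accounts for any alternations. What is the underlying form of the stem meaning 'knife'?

/nɔtaz/

The root 'knife' surfaces as [nɔtazo] and [nɔtas], with a stem-final [z] ~ [s] alternation.
If /s/ were underlying and a rule turned it into [z] before the PST suffix, 'bone' would also alternate; but it has [s] in both [kufiso] and [kufis].
Therefore /z/ is basic and [s] is derived by word-final obstruent devoicing (voiced obstruents become voiceless word-finally).
So 'knife' = /nɔtaz/.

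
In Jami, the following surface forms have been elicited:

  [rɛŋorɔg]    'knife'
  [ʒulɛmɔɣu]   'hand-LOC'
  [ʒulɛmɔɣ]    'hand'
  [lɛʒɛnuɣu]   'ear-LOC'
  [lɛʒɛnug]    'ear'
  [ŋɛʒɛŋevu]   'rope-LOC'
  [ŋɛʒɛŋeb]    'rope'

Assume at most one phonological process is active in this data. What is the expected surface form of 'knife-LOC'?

In [lɛʒɛnuɣu] and [lɛʒɛnug] the final segment of 'ear' alternates: [ɣ] ~ [g].
If /ɣ/ were underlying and a rule turned it into [g] in isolation, 'hand' would also alternate; but it has [ɣ] in both [ʒulɛmɔɣu] and [ʒulɛmɔɣ].
Therefore /g/ is basic and [ɣ] is derived by intervocalic spirantization (voiced stops become fricatives between vowels).
From [rɛŋorɔg] the stem 'knife' is /rɛŋorɔg/; between vowels this yields [rɛŋorɔɣu].

[rɛŋorɔɣu]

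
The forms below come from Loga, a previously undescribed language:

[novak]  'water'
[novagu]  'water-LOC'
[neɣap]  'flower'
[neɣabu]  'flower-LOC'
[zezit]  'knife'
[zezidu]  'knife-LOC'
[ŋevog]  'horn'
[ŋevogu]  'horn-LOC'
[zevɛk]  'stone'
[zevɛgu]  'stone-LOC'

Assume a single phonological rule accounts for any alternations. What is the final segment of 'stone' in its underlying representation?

/k/

The root 'stone' surfaces as [zevɛk] and [zevɛgu], with a stem-final [k] ~ [g] alternation.
The stem 'horn' ([ŋevog], [ŋevogu]) shows [g] unchanged in both environments, so [g] cannot be basic with [k] derived in isolation.
The alternation reflects intervocalic voicing: voiceless stops become voiced between vowels. /k/ is underlying.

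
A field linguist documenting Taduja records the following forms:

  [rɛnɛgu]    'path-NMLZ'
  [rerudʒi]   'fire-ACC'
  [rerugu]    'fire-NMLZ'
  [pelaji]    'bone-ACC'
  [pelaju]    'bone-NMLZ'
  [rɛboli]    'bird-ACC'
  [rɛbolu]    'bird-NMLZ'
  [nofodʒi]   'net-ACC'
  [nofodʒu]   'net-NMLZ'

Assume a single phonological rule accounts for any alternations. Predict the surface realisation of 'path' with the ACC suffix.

In [rerudʒi] and [rerugu] the final segment of 'fire' alternates: [dʒ] ~ [g].
Compare 'net', with invariant [dʒ] in [nofodʒi] and [nofodʒu]: an analysis with underlying /dʒ/ and a rule producing [g] before the NMLZ suffix would wrongly predict alternation here too.
So /g/ is underlying, and a rule of palatalization before a front vowel — /g/ becomes palato-alveolar [dʒ] before a front vowel — gives [dʒ].
The one attested form of 'path', [rɛnɛgu], shows underlying /rɛnɛg/. Applying the same rule before a front vowel gives [rɛnɛdʒi].

[rɛnɛdʒi]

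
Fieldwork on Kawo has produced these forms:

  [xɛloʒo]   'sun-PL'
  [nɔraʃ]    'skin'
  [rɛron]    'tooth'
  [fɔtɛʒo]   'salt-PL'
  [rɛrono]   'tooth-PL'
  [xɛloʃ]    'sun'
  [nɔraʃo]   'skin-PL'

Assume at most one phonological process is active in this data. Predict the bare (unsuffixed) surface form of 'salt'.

[fɔtɛʃ]

The root 'sun' surfaces as [xɛloʃ] and [xɛloʒo], with a stem-final [ʃ] ~ [ʒ] alternation.
Compare 'skin', with invariant [ʃ] in [nɔraʃ] and [nɔraʃo]: an analysis with underlying /ʃ/ and a rule producing [ʒ] before the PL suffix would wrongly predict alternation here too.
So /ʒ/ is underlying, and a rule of word-final obstruent devoicing — voiced obstruents become voiceless word-finally — gives [ʃ].
The one attested form of 'salt', [fɔtɛʒo], shows underlying /fɔtɛʒ/. Applying the same rule word-finally gives [fɔtɛʃ].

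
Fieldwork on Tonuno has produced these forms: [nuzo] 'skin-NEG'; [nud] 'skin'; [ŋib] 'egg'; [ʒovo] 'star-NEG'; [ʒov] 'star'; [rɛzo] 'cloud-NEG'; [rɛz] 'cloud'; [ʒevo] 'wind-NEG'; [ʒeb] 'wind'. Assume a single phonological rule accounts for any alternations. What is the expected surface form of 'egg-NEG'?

[ŋivo]

The stem for 'wind' ends in [v] in [ʒevo] but [b] in [ʒeb].
But 'star' keeps [v] in both environments ([ʒovo], [ʒov]), so there is no rule changing /v/ to [b] in isolation.
Therefore /b/ is basic and [v] is derived by intervocalic spirantization (voiced stops become fricatives between vowels).
The one attested form of 'egg', [ŋib], shows underlying /ŋib/. Applying the same rule between vowels gives [ŋivo].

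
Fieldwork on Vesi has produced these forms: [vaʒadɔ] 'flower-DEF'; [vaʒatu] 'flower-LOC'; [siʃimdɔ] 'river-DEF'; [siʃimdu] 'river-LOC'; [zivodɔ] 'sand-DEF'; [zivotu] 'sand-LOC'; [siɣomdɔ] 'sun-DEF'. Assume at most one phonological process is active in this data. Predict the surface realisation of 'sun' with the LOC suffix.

[siɣomdu]

The LOC morpheme has two allomorphs, [-du] and [-tu].
By contrast the DEF suffix keeps its initial [d] throughout — that segment must be underlying.
The LOC suffix is therefore /-tu/ underlyingly, with post-nasal voicing: voiceless stops become voiced after a nasal.
After 'sun', which ends in a nasal, the suffix surfaces as [-du], giving [siɣomdu].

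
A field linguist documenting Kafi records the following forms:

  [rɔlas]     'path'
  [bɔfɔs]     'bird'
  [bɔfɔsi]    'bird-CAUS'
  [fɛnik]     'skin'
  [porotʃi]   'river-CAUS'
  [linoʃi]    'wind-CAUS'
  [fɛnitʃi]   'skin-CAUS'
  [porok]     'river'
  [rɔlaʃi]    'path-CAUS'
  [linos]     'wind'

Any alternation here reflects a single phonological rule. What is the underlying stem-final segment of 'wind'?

'wind' shows [ʃ] ~ [s] at the end of the stem ([linoʃi] vs [linos]).
But 'bird' keeps [s] in both environments ([bɔfɔsi], [bɔfɔs]), so there is no rule changing /s/ to [ʃ] before the CAUS suffix.
The alternation reflects depalatalization: palato-alveolar /tʃ/ and /ʃ/ become [k] and [s] when no front vowel follows. /ʃ/ is underlying.

/ʃ/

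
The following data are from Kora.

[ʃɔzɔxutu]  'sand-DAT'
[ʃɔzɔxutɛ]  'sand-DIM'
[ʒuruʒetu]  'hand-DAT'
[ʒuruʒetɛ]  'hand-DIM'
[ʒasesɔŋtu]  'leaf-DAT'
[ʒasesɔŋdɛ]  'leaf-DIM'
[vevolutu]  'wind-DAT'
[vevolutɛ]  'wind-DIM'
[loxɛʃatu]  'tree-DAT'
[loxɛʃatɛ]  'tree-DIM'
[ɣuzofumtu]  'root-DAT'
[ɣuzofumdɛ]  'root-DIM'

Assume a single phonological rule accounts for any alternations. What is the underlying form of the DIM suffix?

The DIM suffix surfaces as [-dɛ] and [-tɛ], depending on the final segment of the stem.
By contrast the DAT suffix keeps its initial [t] throughout — that segment must be underlying.
The DIM suffix is therefore /-dɛ/ underlyingly, with post-vocalic devoicing: voiced stops become voiceless after a vowel.

/-dɛ/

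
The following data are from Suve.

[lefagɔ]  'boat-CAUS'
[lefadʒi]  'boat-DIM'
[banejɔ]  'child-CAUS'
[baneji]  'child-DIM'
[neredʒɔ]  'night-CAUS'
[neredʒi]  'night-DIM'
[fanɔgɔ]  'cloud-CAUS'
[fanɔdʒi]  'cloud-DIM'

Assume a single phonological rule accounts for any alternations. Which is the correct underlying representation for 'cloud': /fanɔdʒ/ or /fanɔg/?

/fanɔg/

The stem for 'cloud' ends in [g] in [fanɔgɔ] but [dʒ] in [fanɔdʒi].
Compare 'night', with invariant [dʒ] in [neredʒɔ] and [neredʒi]: an analysis with underlying /dʒ/ and a rule producing [g] before the CAUS suffix would wrongly predict alternation here too.
Therefore /g/ is basic and [dʒ] is derived by palatalization before a front vowel (/g/ becomes palato-alveolar [dʒ] before a front vowel).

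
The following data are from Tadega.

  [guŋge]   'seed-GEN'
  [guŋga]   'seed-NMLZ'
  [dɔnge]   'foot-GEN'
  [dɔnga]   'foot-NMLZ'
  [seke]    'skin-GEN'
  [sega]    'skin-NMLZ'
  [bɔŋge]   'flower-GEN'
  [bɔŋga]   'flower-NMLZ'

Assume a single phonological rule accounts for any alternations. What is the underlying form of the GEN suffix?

The GEN suffix surfaces as [-ge] and [-ke], depending on the final segment of the stem.
By contrast the NMLZ suffix keeps its initial [g] throughout — that segment must be underlying.
The GEN suffix is therefore /-ke/ underlyingly, with post-nasal voicing: voiceless stops become voiced after a nasal.

/-ke/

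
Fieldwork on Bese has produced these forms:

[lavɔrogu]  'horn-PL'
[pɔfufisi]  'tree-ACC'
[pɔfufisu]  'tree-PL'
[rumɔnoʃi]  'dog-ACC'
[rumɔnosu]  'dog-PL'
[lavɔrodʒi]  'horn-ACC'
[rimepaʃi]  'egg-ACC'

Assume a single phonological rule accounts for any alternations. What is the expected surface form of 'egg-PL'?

[rimepasu]

The root 'dog' surfaces as [rumɔnosu] and [rumɔnoʃi], with a stem-final [s] ~ [ʃ] alternation.
Compare 'tree', with invariant [s] in [pɔfufisu] and [pɔfufisi]: an analysis with underlying /s/ and a rule producing [ʃ] before the ACC suffix would wrongly predict alternation here too.
So /ʃ/ is underlying, and a rule of depalatalization — palato-alveolar /dʒ/ and /ʃ/ become [g] and [s] when no front vowel follows — gives [s].
The one attested form of 'egg', [rimepaʃi], shows underlying /rimepaʃ/. Applying the same rule when no front vowel follows gives [rimepasu].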